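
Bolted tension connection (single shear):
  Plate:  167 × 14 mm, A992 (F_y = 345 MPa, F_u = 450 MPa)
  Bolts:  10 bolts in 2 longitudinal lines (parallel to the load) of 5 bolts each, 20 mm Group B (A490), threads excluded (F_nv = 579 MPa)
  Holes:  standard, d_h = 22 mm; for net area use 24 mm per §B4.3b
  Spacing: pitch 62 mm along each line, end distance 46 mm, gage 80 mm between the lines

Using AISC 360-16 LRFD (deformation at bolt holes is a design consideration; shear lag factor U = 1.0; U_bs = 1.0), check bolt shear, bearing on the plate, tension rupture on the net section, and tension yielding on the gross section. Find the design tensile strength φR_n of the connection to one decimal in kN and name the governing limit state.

562.3 kN (net-section rupture governs)

Bolt shear: A_b = π(20)²/4 = 314.16 mm². φR_n = 0.75 × 579 × 314.16 × 10 × 1 = 1364.2 kN.
Bearing (14 mm plate, F_u = 450 MPa): end bolts L_c = 46 − 22/2 = 35, R_n = min(1.2×35×14×450, 2.4×20×14×450) = 264.6 kN/bolt; interior L_c = 62 − 22 = 40, R_n = 302.4 kN/bolt. φR_n = 0.75 × (2×264.6 + 8×302.4) = 2211.3 kN.
Tension rupture (net): A_n = (167 − 2×24)×14 = 1666 mm² (U = 1.0, A_e = A_n). φR_n = 0.75 × 450 × 1666 = 562.3 kN.
Tension yield (gross): A_g = 167×14 = 2338 mm². φR_n = 0.90 × 345 × 2338 = 725.9 kN.
Governing: min(1364.2, 2211.3, 562.3, 725.9) = 562.3 kN → net-section rupture.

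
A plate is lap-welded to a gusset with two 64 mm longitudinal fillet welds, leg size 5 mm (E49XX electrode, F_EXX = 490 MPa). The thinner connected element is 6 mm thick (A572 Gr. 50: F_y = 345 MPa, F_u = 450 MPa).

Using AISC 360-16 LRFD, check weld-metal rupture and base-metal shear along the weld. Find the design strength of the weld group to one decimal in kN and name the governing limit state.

99.8 kN (weld metal governs)

Weld metal: throat = 0.707×5 = 3.535 mm, L = 2×64 = 128 mm. φR_n = 0.75 × 0.6 × 490 × 3.535 × 128 = 99.8 kN.
Base metal shear (6 mm plate): yield φR_n = 1.0×0.6×345×6×128 = 159.0 kN; rupture φR_n = 0.75×0.6×450×6×128 = 155.5 kN; take 155.5 kN (rupture).
Governing: min(99.8, 155.5) = 99.8 kN → weld metal.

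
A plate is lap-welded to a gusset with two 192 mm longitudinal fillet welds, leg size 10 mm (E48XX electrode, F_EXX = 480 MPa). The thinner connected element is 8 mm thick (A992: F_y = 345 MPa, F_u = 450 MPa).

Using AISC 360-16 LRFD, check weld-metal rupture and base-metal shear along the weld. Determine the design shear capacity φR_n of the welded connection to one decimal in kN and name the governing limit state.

586.4 kN (weld metal governs)

Weld metal: throat = 0.707×10 = 7.07 mm, L = 2×192 = 384 mm. φR_n = 0.75 × 0.6 × 480 × 7.07 × 384 = 586.4 kN.
Base metal shear (8 mm plate): yield φR_n = 1.0×0.6×345×8×384 = 635.9 kN; rupture φR_n = 0.75×0.6×450×8×384 = 622.1 kN; take 622.1 kN (rupture).
Governing: min(586.4, 622.1) = 586.4 kN → weld metal.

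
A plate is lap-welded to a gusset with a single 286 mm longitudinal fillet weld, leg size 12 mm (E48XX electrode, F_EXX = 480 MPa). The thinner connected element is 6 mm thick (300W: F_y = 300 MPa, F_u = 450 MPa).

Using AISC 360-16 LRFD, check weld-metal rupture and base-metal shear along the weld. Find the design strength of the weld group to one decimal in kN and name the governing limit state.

Weld metal: throat = 0.707×12 = 8.484 mm, L = 286 mm. φR_n = 0.75 × 0.6 × 480 × 8.484 × 286 = 524.1 kN.
Base metal shear (6 mm plate): yield φR_n = 1.0×0.6×300×6×286 = 308.9 kN; rupture φR_n = 0.75×0.6×450×6×286 = 347.5 kN; take 308.9 kN (yield).
Governing: min(524.1, 308.9) = 308.9 kN → base-metal shear.

308.9 kN (base-metal shear governs)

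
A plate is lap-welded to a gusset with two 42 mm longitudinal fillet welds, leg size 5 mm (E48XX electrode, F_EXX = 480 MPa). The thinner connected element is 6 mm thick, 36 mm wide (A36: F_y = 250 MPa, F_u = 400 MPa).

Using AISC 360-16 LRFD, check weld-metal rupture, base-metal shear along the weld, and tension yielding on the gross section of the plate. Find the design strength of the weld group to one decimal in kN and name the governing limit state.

48.6 kN (gross-section yield governs)

Weld metal: throat = 0.707×5 = 3.535 mm, L = 2×42 = 84 mm. φR_n = 0.75 × 0.6 × 480 × 3.535 × 84 = 64.1 kN.
Base metal shear (6 mm plate): yield φR_n = 1.0×0.6×250×6×84 = 75.6 kN; rupture φR_n = 0.75×0.6×400×6×84 = 90.7 kN; take 75.6 kN (yield).
Tension yield (gross): A_g = 36×6 = 216 mm². φR_n = 0.90 × 250 × 216 = 48.6 kN.
Governing: min(64.1, 75.6, 48.6) = 48.6 kN → gross-section yield.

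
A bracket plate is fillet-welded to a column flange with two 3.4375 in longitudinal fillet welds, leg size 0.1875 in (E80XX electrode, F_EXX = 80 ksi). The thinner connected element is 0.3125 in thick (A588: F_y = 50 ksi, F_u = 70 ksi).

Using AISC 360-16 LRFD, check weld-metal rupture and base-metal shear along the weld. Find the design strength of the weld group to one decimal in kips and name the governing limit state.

32.8 kips (weld metal governs)

Weld metal: throat = 0.707×0.1875 = 0.13256 in, L = 2×3.4375 = 6.875 in. φR_n = 0.75 × 0.6 × 80 × 0.13256 × 6.875 = 32.8 kips.
Base metal shear (0.3125 in plate): yield φR_n = 1.0×0.6×50×0.3125×6.875 = 64.5 kips; rupture φR_n = 0.75×0.6×70×0.3125×6.875 = 67.7 kips; take 64.5 kips (yield).
Governing: min(32.8, 64.5) = 32.8 kips → weld metal.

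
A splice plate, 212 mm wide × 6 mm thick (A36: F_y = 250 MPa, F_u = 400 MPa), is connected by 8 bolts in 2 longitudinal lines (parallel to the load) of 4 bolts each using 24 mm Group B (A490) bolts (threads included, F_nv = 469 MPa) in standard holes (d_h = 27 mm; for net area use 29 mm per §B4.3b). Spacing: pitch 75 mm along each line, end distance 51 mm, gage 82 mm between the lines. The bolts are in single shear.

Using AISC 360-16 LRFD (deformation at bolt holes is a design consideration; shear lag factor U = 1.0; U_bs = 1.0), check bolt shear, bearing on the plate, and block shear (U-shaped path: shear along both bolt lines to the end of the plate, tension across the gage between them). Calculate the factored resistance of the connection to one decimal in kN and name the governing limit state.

Bolt shear: A_b = π(24)²/4 = 452.39 mm². φR_n = 0.75 × 469 × 452.39 × 8 × 1 = 1273.0 kN.
Bearing (6 mm plate, F_u = 400 MPa): end bolts L_c = 51 − 27/2 = 37.5, R_n = min(1.2×37.5×6×400, 2.4×24×6×400) = 108 kN/bolt; interior L_c = 75 − 27 = 48, R_n = 138.24 kN/bolt. φR_n = 0.75 × (2×108 + 6×138.24) = 784.1 kN.
Block shear: shear path 2×[51+3×75] = 2×276 mm, A_gv = 3312, A_nv = 2×(276 − 3.5×29)×6 = 2094 mm²; tension across gage: (82 − 1×29)×6 = 318 mm². R_n = min(0.6×400×2094, 0.6×250×3312) + 1.0×400×318 = min(502.56, 496.8) + 127.2 = 624 kN. φR_n = 0.75 × 624 = 468.0 kN.
Governing: min(1273.0, 784.1, 468.0) = 468.0 kN → block shear.

468.0 kN (block shear governs)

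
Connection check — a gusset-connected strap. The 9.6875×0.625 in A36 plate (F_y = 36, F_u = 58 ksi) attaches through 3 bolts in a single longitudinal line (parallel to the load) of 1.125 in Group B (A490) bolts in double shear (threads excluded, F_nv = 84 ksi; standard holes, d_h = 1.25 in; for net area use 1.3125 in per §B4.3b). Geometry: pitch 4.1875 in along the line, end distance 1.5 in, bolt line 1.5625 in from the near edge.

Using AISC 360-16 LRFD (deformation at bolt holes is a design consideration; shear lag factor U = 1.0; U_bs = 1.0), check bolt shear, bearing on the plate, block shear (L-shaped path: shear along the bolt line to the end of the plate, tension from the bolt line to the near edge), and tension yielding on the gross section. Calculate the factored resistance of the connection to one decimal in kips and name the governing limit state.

Bolt shear: A_b = π(1.125)²/4 = 0.99402 in². φR_n = 0.75 × 84 × 0.99402 × 3 × 2 = 375.7 kips.
Bearing (0.625 in plate, F_u = 58 ksi): end bolts L_c = 1.5 − 1.25/2 = 0.875, R_n = min(1.2×0.875×0.625×58, 2.4×1.125×0.625×58) = 38.063 kips/bolt; interior L_c = 4.1875 − 1.25 = 2.9375, R_n = 97.875 kips/bolt. φR_n = 0.75 × (1×38.063 + 2×97.875) = 175.4 kips.
Block shear: shear path 1×[1.5+2×4.1875] = 1×9.875 in, A_gv = 6.1719, A_nv = 1×(9.875 − 2.5×1.3125)×0.625 = 4.1211 in²; tension to near edge: (1.5625 − 0.5×1.3125)×0.625 = 0.56641 in². R_n = min(0.6×58×4.1211, 0.6×36×6.1719) + 1.0×58×0.56641 = min(143.41, 133.31) + 32.852 = 166.16 kips. φR_n = 0.75 × 166.16 = 124.6 kips.
Tension yield (gross): A_g = 9.6875×0.625 = 6.0547 in². φR_n = 0.90 × 36 × 6.0547 = 196.2 kips.
Governing: min(375.7, 175.4, 124.6, 196.2) = 124.6 kips → block shear.

124.6 kips (block shear governs)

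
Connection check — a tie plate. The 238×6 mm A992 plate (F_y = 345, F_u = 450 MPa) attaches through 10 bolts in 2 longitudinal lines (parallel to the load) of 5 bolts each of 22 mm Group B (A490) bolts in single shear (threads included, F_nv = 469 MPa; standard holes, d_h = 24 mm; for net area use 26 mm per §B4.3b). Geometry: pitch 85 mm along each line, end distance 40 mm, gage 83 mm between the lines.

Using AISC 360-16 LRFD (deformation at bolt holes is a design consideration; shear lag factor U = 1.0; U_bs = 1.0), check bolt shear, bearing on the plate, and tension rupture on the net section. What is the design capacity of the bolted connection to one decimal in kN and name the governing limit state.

376.7 kN (net-section rupture governs)

Bolt shear: A_b = π(22)²/4 = 380.13 mm². φR_n = 0.75 × 469 × 380.13 × 10 × 1 = 1337.1 kN.
Bearing (6 mm plate, F_u = 450 MPa): end bolts L_c = 40 − 24/2 = 28, R_n = min(1.2×28×6×450, 2.4×22×6×450) = 90.72 kN/bolt; interior L_c = 85 − 24 = 61, R_n = 142.56 kN/bolt. φR_n = 0.75 × (2×90.72 + 8×142.56) = 991.4 kN.
Tension rupture (net): A_n = (238 − 2×26)×6 = 1116 mm² (U = 1.0, A_e = A_n). φR_n = 0.75 × 450 × 1116 = 376.7 kN.
Governing: min(1337.1, 991.4, 376.7) = 376.7 kN → net-section rupture.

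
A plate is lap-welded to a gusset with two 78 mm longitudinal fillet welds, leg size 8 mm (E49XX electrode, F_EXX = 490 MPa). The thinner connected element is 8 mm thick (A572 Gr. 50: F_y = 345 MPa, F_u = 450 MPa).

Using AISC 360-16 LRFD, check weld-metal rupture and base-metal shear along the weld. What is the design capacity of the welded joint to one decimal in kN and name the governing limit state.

Weld metal: throat = 0.707×8 = 5.656 mm, L = 2×78 = 156 mm. φR_n = 0.75 × 0.6 × 490 × 5.656 × 156 = 194.6 kN.
Base metal shear (8 mm plate): yield φR_n = 1.0×0.6×345×8×156 = 258.3 kN; rupture φR_n = 0.75×0.6×450×8×156 = 252.7 kN; take 252.7 kN (rupture).
Governing: min(194.6, 252.7) = 194.6 kN → weld metal.

194.6 kN (weld metal governs)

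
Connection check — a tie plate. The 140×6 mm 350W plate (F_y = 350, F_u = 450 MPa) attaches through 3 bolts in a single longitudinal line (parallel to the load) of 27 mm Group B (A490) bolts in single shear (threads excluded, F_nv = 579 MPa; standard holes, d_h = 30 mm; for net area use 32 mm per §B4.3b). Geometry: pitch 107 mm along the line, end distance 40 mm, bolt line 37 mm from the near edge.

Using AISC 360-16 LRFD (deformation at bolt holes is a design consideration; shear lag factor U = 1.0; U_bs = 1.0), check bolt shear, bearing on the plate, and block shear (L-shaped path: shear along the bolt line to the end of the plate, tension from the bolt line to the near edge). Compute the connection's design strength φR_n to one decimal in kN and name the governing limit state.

Bolt shear: A_b = π(27)²/4 = 572.56 mm². φR_n = 0.75 × 579 × 572.56 × 3 × 1 = 745.9 kN.
Bearing (6 mm plate, F_u = 450 MPa): end bolts L_c = 40 − 30/2 = 25, R_n = min(1.2×25×6×450, 2.4×27×6×450) = 81 kN/bolt; interior L_c = 107 − 30 = 77, R_n = 174.96 kN/bolt. φR_n = 0.75 × (1×81 + 2×174.96) = 323.2 kN.
Block shear: shear path 1×[40+2×107] = 1×254 mm, A_gv = 1524, A_nv = 1×(254 − 2.5×32)×6 = 1044 mm²; tension to near edge: (37 − 0.5×32)×6 = 126 mm². R_n = min(0.6×450×1044, 0.6×350×1524) + 1.0×450×126 = min(281.88, 320.04) + 56.7 = 338.58 kN. φR_n = 0.75 × 338.58 = 253.9 kN.
Governing: min(745.9, 323.2, 253.9) = 253.9 kN → block shear.

253.9 kN (block shear governs)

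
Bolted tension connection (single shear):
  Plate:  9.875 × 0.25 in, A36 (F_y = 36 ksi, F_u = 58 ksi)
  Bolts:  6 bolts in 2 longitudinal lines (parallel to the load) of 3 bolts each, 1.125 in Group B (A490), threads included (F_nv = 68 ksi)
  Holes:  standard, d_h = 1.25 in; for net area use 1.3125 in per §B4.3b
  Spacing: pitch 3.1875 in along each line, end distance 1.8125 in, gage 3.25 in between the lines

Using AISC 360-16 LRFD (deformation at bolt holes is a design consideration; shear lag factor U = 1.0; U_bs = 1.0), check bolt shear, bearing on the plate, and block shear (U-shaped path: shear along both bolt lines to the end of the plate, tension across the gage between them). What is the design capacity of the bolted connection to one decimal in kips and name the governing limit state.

85.1 kips (block shear governs)

Bolt shear: A_b = π(1.125)²/4 = 0.99402 in². φR_n = 0.75 × 68 × 0.99402 × 6 × 1 = 304.2 kips.
Bearing (0.25 in plate, F_u = 58 ksi): end bolts L_c = 1.8125 − 1.25/2 = 1.1875, R_n = min(1.2×1.1875×0.25×58, 2.4×1.125×0.25×58) = 20.663 kips/bolt; interior L_c = 3.1875 − 1.25 = 1.9375, R_n = 33.713 kips/bolt. φR_n = 0.75 × (2×20.663 + 4×33.713) = 132.1 kips.
Block shear: shear path 2×[1.8125+2×3.1875] = 2×8.1875 in, A_gv = 4.0938, A_nv = 2×(8.1875 − 2.5×1.3125)×0.25 = 2.4531 in²; tension across gage: (3.25 − 1×1.3125)×0.25 = 0.48438 in². R_n = min(0.6×58×2.4531, 0.6×36×4.0938) + 1.0×58×0.48438 = min(85.368, 88.426) + 28.094 = 113.46 kips. φR_n = 0.75 × 113.46 = 85.1 kips.
Governing: min(304.2, 132.1, 85.1) = 85.1 kips → block shear.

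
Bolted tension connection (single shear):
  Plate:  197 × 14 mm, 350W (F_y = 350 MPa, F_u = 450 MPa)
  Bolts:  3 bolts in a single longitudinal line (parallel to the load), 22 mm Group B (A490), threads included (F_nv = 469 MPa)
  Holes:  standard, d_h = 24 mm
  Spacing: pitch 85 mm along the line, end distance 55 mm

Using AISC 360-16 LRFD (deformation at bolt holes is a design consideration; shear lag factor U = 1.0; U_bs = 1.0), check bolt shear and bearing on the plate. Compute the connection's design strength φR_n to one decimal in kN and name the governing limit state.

401.1 kN (bolt shear governs)

Bolt shear: A_b = π(22)²/4 = 380.13 mm². φR_n = 0.75 × 469 × 380.13 × 3 × 1 = 401.1 kN.
Bearing (14 mm plate, F_u = 450 MPa): end bolts L_c = 55 − 24/2 = 43, R_n = min(1.2×43×14×450, 2.4×22×14×450) = 325.08 kN/bolt; interior L_c = 85 − 24 = 61, R_n = 332.64 kN/bolt. φR_n = 0.75 × (1×325.08 + 2×332.64) = 742.8 kN.
Governing: min(401.1, 742.8) = 401.1 kN → bolt shear.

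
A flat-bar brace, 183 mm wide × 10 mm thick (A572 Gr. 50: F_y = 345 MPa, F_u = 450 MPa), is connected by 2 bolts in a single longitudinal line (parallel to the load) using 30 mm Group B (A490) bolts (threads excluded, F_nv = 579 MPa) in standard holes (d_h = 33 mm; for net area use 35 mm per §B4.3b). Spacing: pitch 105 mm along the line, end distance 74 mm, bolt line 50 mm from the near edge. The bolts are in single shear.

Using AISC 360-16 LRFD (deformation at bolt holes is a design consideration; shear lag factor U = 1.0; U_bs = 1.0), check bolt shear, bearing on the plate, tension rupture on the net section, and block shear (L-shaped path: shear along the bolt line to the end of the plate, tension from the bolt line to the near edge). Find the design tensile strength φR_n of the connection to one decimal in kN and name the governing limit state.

365.9 kN (block shear governs)

Bolt shear: A_b = π(30)²/4 = 706.86 mm². φR_n = 0.75 × 579 × 706.86 × 2 × 1 = 613.9 kN.
Bearing (10 mm plate, F_u = 450 MPa): end bolts L_c = 74 − 33/2 = 57.5, R_n = min(1.2×57.5×10×450, 2.4×30×10×450) = 310.5 kN/bolt; interior L_c = 105 − 33 = 72, R_n = 324 kN/bolt. φR_n = 0.75 × (1×310.5 + 1×324) = 475.9 kN.
Tension rupture (net): A_n = (183 − 1×35)×10 = 1480 mm² (U = 1.0, A_e = A_n). φR_n = 0.75 × 450 × 1480 = 499.5 kN.
Block shear: shear path 1×[74+1×105] = 1×179 mm, A_gv = 1790, A_nv = 1×(179 − 1.5×35)×10 = 1265 mm²; tension to near edge: (50 − 0.5×35)×10 = 325 mm². R_n = min(0.6×450×1265, 0.6×345×1790) + 1.0×450×325 = min(341.55, 370.53) + 146.25 = 487.8 kN. φR_n = 0.75 × 487.8 = 365.9 kN.
Governing: min(613.9, 475.9, 499.5, 365.9) = 365.9 kN → block shear.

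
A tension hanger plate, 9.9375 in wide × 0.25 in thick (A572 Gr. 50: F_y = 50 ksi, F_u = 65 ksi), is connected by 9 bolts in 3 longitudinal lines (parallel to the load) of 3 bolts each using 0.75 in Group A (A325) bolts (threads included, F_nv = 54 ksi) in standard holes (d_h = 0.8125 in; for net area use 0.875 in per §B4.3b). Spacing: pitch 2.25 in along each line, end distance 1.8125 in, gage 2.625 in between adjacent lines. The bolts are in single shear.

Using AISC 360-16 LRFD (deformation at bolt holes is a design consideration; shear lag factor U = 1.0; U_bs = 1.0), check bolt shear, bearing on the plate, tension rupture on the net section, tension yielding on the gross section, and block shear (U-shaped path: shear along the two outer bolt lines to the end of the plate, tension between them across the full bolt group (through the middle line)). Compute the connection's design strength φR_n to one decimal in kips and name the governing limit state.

89.1 kips (net-section rupture governs)

Bolt shear: A_b = π(0.75)²/4 = 0.44179 in². φR_n = 0.75 × 54 × 0.44179 × 9 × 1 = 161.0 kips.
Bearing (0.25 in plate, F_u = 65 ksi): end bolts L_c = 1.8125 − 0.8125/2 = 1.40625, R_n = min(1.2×1.40625×0.25×65, 2.4×0.75×0.25×65) = 27.422 kips/bolt; interior L_c = 2.25 − 0.8125 = 1.4375, R_n = 28.031 kips/bolt. φR_n = 0.75 × (3×27.422 + 6×28.031) = 187.8 kips.
Tension rupture (net): A_n = (9.9375 − 3×0.875)×0.25 = 1.8281 in² (U = 1.0, A_e = A_n). φR_n = 0.75 × 65 × 1.8281 = 89.1 kips.
Tension yield (gross): A_g = 9.9375×0.25 = 2.4844 in². φR_n = 0.90 × 50 × 2.4844 = 111.8 kips.
Block shear: shear path 2×[1.8125+2×2.25] = 2×6.3125 in, A_gv = 3.1563, A_nv = 2×(6.3125 − 2.5×0.875)×0.25 = 2.0625 in²; tension across gage: (5.25 − 2×0.875)×0.25 = 0.875 in². R_n = min(0.6×65×2.0625, 0.6×50×3.1563) + 1.0×65×0.875 = min(80.438, 94.689) + 56.875 = 137.31 kips. φR_n = 0.75 × 137.31 = 103.0 kips.
Governing: min(161.0, 187.8, 89.1, 111.8, 103.0) = 89.1 kips → net-section rupture.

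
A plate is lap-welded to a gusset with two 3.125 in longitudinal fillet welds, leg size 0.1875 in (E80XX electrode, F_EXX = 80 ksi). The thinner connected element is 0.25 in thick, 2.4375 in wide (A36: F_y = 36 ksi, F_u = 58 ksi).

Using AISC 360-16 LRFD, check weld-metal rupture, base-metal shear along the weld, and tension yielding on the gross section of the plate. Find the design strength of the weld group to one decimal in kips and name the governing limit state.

Weld metal: throat = 0.707×0.1875 = 0.13256 in, L = 2×3.125 = 6.25 in. φR_n = 0.75 × 0.6 × 80 × 0.13256 × 6.25 = 29.8 kips.
Base metal shear (0.25 in plate): yield φR_n = 1.0×0.6×36×0.25×6.25 = 33.8 kips; rupture φR_n = 0.75×0.6×58×0.25×6.25 = 40.8 kips; take 33.8 kips (yield).
Tension yield (gross): A_g = 2.4375×0.25 = 0.60938 in². φR_n = 0.90 × 36 × 0.60938 = 19.7 kips.
Governing: min(29.8, 33.8, 19.7) = 19.7 kips → gross-section yield.

19.7 kips (gross-section yield governs)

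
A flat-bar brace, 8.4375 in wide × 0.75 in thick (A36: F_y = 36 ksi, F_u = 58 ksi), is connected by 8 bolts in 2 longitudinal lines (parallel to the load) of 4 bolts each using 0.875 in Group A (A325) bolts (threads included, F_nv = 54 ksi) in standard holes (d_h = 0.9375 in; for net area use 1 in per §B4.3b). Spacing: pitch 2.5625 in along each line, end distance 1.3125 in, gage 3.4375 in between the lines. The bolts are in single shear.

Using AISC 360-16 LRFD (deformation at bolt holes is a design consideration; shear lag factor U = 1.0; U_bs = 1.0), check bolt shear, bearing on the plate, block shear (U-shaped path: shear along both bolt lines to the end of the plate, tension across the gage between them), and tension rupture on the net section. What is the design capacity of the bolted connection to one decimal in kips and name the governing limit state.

194.8 kips (bolt shear governs)

Bolt shear: A_b = π(0.875)²/4 = 0.60132 in². φR_n = 0.75 × 54 × 0.60132 × 8 × 1 = 194.8 kips.
Bearing (0.75 in plate, F_u = 58 ksi): end bolts L_c = 1.3125 − 0.9375/2 = 0.84375, R_n = min(1.2×0.84375×0.75×58, 2.4×0.875×0.75×58) = 44.044 kips/bolt; interior L_c = 2.5625 − 0.9375 = 1.625, R_n = 84.825 kips/bolt. φR_n = 0.75 × (2×44.044 + 6×84.825) = 447.8 kips.
Block shear: shear path 2×[1.3125+3×2.5625] = 2×9 in, A_gv = 13.5, A_nv = 2×(9 − 3.5×1)×0.75 = 8.25 in²; tension across gage: (3.4375 − 1×1)×0.75 = 1.8281 in². R_n = min(0.6×58×8.25, 0.6×36×13.5) + 1.0×58×1.8281 = min(287.1, 291.6) + 106.03 = 393.13 kips. φR_n = 0.75 × 393.13 = 294.8 kips.
Tension rupture (net): A_n = (8.4375 − 2×1)×0.75 = 4.8281 in² (U = 1.0, A_e = A_n). φR_n = 0.75 × 58 × 4.8281 = 210.0 kips.
Governing: min(194.8, 447.8, 294.8, 210.0) = 194.8 kips → bolt shear.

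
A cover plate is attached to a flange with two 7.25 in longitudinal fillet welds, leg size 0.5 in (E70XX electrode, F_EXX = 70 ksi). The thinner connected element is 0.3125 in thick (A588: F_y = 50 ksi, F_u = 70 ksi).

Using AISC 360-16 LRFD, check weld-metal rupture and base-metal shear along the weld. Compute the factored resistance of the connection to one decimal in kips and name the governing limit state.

Weld metal: throat = 0.707×0.5 = 0.3535 in, L = 2×7.25 = 14.5 in. φR_n = 0.75 × 0.6 × 70 × 0.3535 × 14.5 = 161.5 kips.
Base metal shear (0.3125 in plate): yield φR_n = 1.0×0.6×50×0.3125×14.5 = 135.9 kips; rupture φR_n = 0.75×0.6×70×0.3125×14.5 = 142.7 kips; take 135.9 kips (yield).
Governing: min(161.5, 135.9) = 135.9 kips → base-metal shear.

135.9 kips (base-metal shear governs)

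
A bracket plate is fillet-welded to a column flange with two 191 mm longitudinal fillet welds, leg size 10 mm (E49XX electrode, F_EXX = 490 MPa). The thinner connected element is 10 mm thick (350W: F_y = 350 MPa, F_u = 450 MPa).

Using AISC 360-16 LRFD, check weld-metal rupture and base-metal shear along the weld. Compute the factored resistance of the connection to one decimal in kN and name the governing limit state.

Weld metal: throat = 0.707×10 = 7.07 mm, L = 2×191 = 382 mm. φR_n = 0.75 × 0.6 × 490 × 7.07 × 382 = 595.5 kN.
Base metal shear (10 mm plate): yield φR_n = 1.0×0.6×350×10×382 = 802.2 kN; rupture φR_n = 0.75×0.6×450×10×382 = 773.6 kN; take 773.6 kN (rupture).
Governing: min(595.5, 773.6) = 595.5 kN → weld metal.

595.5 kN (weld metal governs)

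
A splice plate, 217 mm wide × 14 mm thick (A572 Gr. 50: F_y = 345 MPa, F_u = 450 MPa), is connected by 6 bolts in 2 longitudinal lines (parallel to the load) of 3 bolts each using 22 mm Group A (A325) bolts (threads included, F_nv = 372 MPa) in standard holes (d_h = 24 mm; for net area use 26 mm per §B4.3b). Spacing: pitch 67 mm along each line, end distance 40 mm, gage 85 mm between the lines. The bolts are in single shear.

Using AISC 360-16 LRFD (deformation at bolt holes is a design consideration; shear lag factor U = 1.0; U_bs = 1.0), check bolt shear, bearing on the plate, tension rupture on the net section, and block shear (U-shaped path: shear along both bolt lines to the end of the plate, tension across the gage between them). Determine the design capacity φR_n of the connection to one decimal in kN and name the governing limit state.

636.3 kN (bolt shear governs)

Bolt shear: A_b = π(22)²/4 = 380.13 mm². φR_n = 0.75 × 372 × 380.13 × 6 × 1 = 636.3 kN.
Bearing (14 mm plate, F_u = 450 MPa): end bolts L_c = 40 − 24/2 = 28, R_n = min(1.2×28×14×450, 2.4×22×14×450) = 211.68 kN/bolt; interior L_c = 67 − 24 = 43, R_n = 325.08 kN/bolt. φR_n = 0.75 × (2×211.68 + 4×325.08) = 1292.8 kN.
Tension rupture (net): A_n = (217 − 2×26)×14 = 2310 mm² (U = 1.0, A_e = A_n). φR_n = 0.75 × 450 × 2310 = 779.6 kN.
Block shear: shear path 2×[40+2×67] = 2×174 mm, A_gv = 4872, A_nv = 2×(174 − 2.5×26)×14 = 3052 mm²; tension across gage: (85 − 1×26)×14 = 826 mm². R_n = min(0.6×450×3052, 0.6×345×4872) + 1.0×450×826 = min(824.04, 1008.5) + 371.7 = 1195.7 kN. φR_n = 0.75 × 1195.7 = 896.8 kN.
Governing: min(636.3, 1292.8, 779.6, 896.8) = 636.3 kN → bolt shear.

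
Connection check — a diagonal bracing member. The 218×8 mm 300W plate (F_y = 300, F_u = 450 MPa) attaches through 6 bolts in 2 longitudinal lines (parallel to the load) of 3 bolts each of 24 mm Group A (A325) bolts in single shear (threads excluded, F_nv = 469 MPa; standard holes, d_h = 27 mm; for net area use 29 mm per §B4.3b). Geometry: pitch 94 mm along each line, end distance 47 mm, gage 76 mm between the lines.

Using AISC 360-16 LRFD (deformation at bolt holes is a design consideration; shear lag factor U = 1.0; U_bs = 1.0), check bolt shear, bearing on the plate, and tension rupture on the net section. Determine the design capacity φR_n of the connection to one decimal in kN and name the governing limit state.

432.0 kN (net-section rupture governs)

Bolt shear: A_b = π(24)²/4 = 452.39 mm². φR_n = 0.75 × 469 × 452.39 × 6 × 1 = 954.8 kN.
Bearing (8 mm plate, F_u = 450 MPa): end bolts L_c = 47 − 27/2 = 33.5, R_n = min(1.2×33.5×8×450, 2.4×24×8×450) = 144.72 kN/bolt; interior L_c = 94 − 27 = 67, R_n = 207.36 kN/bolt. φR_n = 0.75 × (2×144.72 + 4×207.36) = 839.2 kN.
Tension rupture (net): A_n = (218 − 2×29)×8 = 1280 mm² (U = 1.0, A_e = A_n). φR_n = 0.75 × 450 × 1280 = 432.0 kN.
Governing: min(954.8, 839.2, 432.0) = 432.0 kN → net-section rupture.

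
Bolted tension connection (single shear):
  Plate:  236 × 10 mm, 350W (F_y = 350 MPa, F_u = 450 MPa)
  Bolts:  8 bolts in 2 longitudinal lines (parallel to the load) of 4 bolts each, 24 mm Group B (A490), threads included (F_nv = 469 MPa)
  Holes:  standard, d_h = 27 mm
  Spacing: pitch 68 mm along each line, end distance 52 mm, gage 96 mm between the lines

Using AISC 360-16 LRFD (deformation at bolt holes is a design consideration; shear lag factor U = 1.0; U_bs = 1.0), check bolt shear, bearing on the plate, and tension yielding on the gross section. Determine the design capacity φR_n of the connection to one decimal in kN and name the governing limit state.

743.4 kN (gross-section yield governs)

Bolt shear: A_b = π(24)²/4 = 452.39 mm². φR_n = 0.75 × 469 × 452.39 × 8 × 1 = 1273.0 kN.
Bearing (10 mm plate, F_u = 450 MPa): end bolts L_c = 52 − 27/2 = 38.5, R_n = min(1.2×38.5×10×450, 2.4×24×10×450) = 207.9 kN/bolt; interior L_c = 68 − 27 = 41, R_n = 221.4 kN/bolt. φR_n = 0.75 × (2×207.9 + 6×221.4) = 1308.2 kN.
Tension yield (gross): A_g = 236×10 = 2360 mm². φR_n = 0.90 × 350 × 2360 = 743.4 kN.
Governing: min(1273.0, 1308.2, 743.4) = 743.4 kN → gross-section yield.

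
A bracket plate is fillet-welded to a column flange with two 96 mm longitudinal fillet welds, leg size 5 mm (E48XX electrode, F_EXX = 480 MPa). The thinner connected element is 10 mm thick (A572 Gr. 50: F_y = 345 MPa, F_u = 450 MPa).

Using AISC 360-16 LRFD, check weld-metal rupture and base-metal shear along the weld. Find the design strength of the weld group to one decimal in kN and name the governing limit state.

Weld metal: throat = 0.707×5 = 3.535 mm, L = 2×96 = 192 mm. φR_n = 0.75 × 0.6 × 480 × 3.535 × 192 = 146.6 kN.
Base metal shear (10 mm plate): yield φR_n = 1.0×0.6×345×10×192 = 397.4 kN; rupture φR_n = 0.75×0.6×450×10×192 = 388.8 kN; take 388.8 kN (rupture).
Governing: min(146.6, 388.8) = 146.6 kN → weld metal.

146.6 kN (weld metal governs)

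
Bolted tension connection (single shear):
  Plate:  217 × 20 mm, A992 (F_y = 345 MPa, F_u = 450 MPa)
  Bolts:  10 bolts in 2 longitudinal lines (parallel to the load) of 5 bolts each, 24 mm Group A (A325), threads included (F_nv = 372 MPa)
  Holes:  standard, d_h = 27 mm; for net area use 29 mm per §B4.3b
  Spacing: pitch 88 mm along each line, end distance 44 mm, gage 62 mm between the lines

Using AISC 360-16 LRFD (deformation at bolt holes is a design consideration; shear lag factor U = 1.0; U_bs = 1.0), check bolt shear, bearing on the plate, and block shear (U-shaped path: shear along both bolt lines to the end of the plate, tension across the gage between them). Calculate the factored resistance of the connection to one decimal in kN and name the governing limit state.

1262.2 kN (bolt shear governs)

Bolt shear: A_b = π(24)²/4 = 452.39 mm². φR_n = 0.75 × 372 × 452.39 × 10 × 1 = 1262.2 kN.
Bearing (20 mm plate, F_u = 450 MPa): end bolts L_c = 44 − 27/2 = 30.5, R_n = min(1.2×30.5×20×450, 2.4×24×20×450) = 329.4 kN/bolt; interior L_c = 88 − 27 = 61, R_n = 518.4 kN/bolt. φR_n = 0.75 × (2×329.4 + 8×518.4) = 3604.5 kN.
Block shear: shear path 2×[44+4×88] = 2×396 mm, A_gv = 15840, A_nv = 2×(396 − 4.5×29)×20 = 10620 mm²; tension across gage: (62 − 1×29)×20 = 660 mm². R_n = min(0.6×450×10620, 0.6×345×15840) + 1.0×450×660 = min(2867.4, 3278.9) + 297 = 3164.4 kN. φR_n = 0.75 × 3164.4 = 2373.3 kN.
Governing: min(1262.2, 3604.5, 2373.3) = 1262.2 kN → bolt shear.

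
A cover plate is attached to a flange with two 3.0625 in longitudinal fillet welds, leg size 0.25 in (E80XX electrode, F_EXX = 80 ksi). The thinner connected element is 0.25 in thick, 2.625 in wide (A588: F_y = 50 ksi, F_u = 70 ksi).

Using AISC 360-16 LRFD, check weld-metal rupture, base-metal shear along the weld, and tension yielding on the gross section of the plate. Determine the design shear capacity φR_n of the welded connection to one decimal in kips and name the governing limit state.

29.5 kips (gross-section yield governs)

Weld metal: throat = 0.707×0.25 = 0.17675 in, L = 2×3.0625 = 6.125 in. φR_n = 0.75 × 0.6 × 80 × 0.17675 × 6.125 = 39.0 kips.
Base metal shear (0.25 in plate): yield φR_n = 1.0×0.6×50×0.25×6.125 = 45.9 kips; rupture φR_n = 0.75×0.6×70×0.25×6.125 = 48.2 kips; take 45.9 kips (yield).
Tension yield (gross): A_g = 2.625×0.25 = 0.65625 in². φR_n = 0.90 × 50 × 0.65625 = 29.5 kips.
Governing: min(39.0, 45.9, 29.5) = 29.5 kips → gross-section yield.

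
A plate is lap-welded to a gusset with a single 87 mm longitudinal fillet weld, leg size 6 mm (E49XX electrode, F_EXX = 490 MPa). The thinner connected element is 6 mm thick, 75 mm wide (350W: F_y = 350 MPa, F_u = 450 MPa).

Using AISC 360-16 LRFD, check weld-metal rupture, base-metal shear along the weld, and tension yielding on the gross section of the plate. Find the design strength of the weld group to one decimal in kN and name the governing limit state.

81.4 kN (weld metal governs)

Weld metal: throat = 0.707×6 = 4.242 mm, L = 87 mm. φR_n = 0.75 × 0.6 × 490 × 4.242 × 87 = 81.4 kN.
Base metal shear (6 mm plate): yield φR_n = 1.0×0.6×350×6×87 = 109.6 kN; rupture φR_n = 0.75×0.6×450×6×87 = 105.7 kN; take 105.7 kN (rupture).
Tension yield (gross): A_g = 75×6 = 450 mm². φR_n = 0.90 × 350 × 450 = 141.8 kN.
Governing: min(81.4, 105.7, 141.8) = 81.4 kN → weld metal.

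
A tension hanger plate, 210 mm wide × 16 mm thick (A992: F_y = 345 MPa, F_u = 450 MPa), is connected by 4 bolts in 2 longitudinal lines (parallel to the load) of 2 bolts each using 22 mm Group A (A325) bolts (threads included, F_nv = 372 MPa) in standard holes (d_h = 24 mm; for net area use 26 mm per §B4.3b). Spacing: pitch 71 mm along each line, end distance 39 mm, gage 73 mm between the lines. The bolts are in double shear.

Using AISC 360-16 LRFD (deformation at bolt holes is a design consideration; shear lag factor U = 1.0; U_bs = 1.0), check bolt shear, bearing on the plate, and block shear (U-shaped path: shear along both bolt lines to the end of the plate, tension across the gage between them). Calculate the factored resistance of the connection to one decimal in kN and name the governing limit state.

713.9 kN (block shear governs)

Bolt shear: A_b = π(22)²/4 = 380.13 mm². φR_n = 0.75 × 372 × 380.13 × 4 × 2 = 848.5 kN.
Bearing (16 mm plate, F_u = 450 MPa): end bolts L_c = 39 − 24/2 = 27, R_n = min(1.2×27×16×450, 2.4×22×16×450) = 233.28 kN/bolt; interior L_c = 71 − 24 = 47, R_n = 380.16 kN/bolt. φR_n = 0.75 × (2×233.28 + 2×380.16) = 920.2 kN.
Block shear: shear path 2×[39+1×71] = 2×110 mm, A_gv = 3520, A_nv = 2×(110 − 1.5×26)×16 = 2272 mm²; tension across gage: (73 − 1×26)×16 = 752 mm². R_n = min(0.6×450×2272, 0.6×345×3520) + 1.0×450×752 = min(613.44, 728.64) + 338.4 = 951.84 kN. φR_n = 0.75 × 951.84 = 713.9 kN.
Governing: min(848.5, 920.2, 713.9) = 713.9 kN → block shear.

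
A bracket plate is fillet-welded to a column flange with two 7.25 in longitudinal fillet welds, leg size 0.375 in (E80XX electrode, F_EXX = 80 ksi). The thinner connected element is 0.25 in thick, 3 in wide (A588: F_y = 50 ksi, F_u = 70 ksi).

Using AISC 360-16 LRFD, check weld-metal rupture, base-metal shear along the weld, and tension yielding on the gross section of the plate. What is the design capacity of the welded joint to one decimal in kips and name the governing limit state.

Weld metal: throat = 0.707×0.375 = 0.26513 in, L = 2×7.25 = 14.5 in. φR_n = 0.75 × 0.6 × 80 × 0.26513 × 14.5 = 138.4 kips.
Base metal shear (0.25 in plate): yield φR_n = 1.0×0.6×50×0.25×14.5 = 108.8 kips; rupture φR_n = 0.75×0.6×70×0.25×14.5 = 114.2 kips; take 108.8 kips (yield).
Tension yield (gross): A_g = 3×0.25 = 0.75 in². φR_n = 0.90 × 50 × 0.75 = 33.8 kips.
Governing: min(138.4, 108.8, 33.8) = 33.8 kips → gross-section yield.

33.8 kips (gross-section yield governs)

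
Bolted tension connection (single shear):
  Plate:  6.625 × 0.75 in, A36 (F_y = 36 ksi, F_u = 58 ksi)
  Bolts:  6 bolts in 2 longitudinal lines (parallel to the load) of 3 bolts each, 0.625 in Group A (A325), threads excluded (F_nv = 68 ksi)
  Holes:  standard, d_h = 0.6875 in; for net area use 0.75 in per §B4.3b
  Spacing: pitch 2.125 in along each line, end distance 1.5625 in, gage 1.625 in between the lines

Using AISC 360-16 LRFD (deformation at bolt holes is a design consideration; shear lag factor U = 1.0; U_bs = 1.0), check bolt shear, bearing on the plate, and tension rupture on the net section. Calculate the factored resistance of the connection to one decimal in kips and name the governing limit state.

Bolt shear: A_b = π(0.625)²/4 = 0.3068 in². φR_n = 0.75 × 68 × 0.3068 × 6 × 1 = 93.9 kips.
Bearing (0.75 in plate, F_u = 58 ksi): end bolts L_c = 1.5625 − 0.6875/2 = 1.21875, R_n = min(1.2×1.21875×0.75×58, 2.4×0.625×0.75×58) = 63.619 kips/bolt; interior L_c = 2.125 − 0.6875 = 1.4375, R_n = 65.25 kips/bolt. φR_n = 0.75 × (2×63.619 + 4×65.25) = 291.2 kips.
Tension rupture (net): A_n = (6.625 − 2×0.75)×0.75 = 3.8438 in² (U = 1.0, A_e = A_n). φR_n = 0.75 × 58 × 3.8438 = 167.2 kips.
Governing: min(93.9, 291.2, 167.2) = 93.9 kips → bolt shear.

93.9 kips (bolt shear governs)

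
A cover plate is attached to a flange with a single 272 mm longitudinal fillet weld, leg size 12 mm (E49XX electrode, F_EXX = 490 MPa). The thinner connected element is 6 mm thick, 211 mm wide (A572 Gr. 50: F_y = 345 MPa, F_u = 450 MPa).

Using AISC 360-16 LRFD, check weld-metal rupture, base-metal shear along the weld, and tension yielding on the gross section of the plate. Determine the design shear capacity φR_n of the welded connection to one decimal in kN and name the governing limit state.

330.5 kN (base-metal shear governs)

Weld metal: throat = 0.707×12 = 8.484 mm, L = 272 mm. φR_n = 0.75 × 0.6 × 490 × 8.484 × 272 = 508.8 kN.
Base metal shear (6 mm plate): yield φR_n = 1.0×0.6×345×6×272 = 337.8 kN; rupture φR_n = 0.75×0.6×450×6×272 = 330.5 kN; take 330.5 kN (rupture).
Tension yield (gross): A_g = 211×6 = 1266 mm². φR_n = 0.90 × 345 × 1266 = 393.1 kN.
Governing: min(508.8, 330.5, 393.1) = 330.5 kN → base-metal shear.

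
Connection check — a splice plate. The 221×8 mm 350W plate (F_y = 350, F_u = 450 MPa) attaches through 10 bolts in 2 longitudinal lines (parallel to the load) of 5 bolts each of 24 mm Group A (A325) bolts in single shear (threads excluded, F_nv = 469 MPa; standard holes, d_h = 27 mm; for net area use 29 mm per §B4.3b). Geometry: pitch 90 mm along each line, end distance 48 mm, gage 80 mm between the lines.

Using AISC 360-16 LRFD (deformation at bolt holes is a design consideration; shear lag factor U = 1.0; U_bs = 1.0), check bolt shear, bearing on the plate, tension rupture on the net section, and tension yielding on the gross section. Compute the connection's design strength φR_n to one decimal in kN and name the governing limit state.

Bolt shear: A_b = π(24)²/4 = 452.39 mm². φR_n = 0.75 × 469 × 452.39 × 10 × 1 = 1591.3 kN.
Bearing (8 mm plate, F_u = 450 MPa): end bolts L_c = 48 − 27/2 = 34.5, R_n = min(1.2×34.5×8×450, 2.4×24×8×450) = 149.04 kN/bolt; interior L_c = 90 − 27 = 63, R_n = 207.36 kN/bolt. φR_n = 0.75 × (2×149.04 + 8×207.36) = 1467.7 kN.
Tension rupture (net): A_n = (221 − 2×29)×8 = 1304 mm² (U = 1.0, A_e = A_n). φR_n = 0.75 × 450 × 1304 = 440.1 kN.
Tension yield (gross): A_g = 221×8 = 1768 mm². φR_n = 0.90 × 350 × 1768 = 556.9 kN.
Governing: min(1591.3, 1467.7, 440.1, 556.9) = 440.1 kN → net-section rupture.

440.1 kN (net-section rupture governs)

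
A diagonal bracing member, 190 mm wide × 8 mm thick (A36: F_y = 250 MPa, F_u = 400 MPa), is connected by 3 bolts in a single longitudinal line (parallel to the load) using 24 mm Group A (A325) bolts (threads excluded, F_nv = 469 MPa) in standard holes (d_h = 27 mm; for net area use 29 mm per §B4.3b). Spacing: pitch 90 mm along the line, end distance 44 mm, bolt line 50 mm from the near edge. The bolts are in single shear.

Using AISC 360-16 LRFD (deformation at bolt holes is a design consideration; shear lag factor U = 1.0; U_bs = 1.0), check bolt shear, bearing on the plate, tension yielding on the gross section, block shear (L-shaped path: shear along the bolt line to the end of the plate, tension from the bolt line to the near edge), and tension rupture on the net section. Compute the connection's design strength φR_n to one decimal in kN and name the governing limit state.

Bolt shear: A_b = π(24)²/4 = 452.39 mm². φR_n = 0.75 × 469 × 452.39 × 3 × 1 = 477.4 kN.
Bearing (8 mm plate, F_u = 400 MPa): end bolts L_c = 44 − 27/2 = 30.5, R_n = min(1.2×30.5×8×400, 2.4×24×8×400) = 117.12 kN/bolt; interior L_c = 90 − 27 = 63, R_n = 184.32 kN/bolt. φR_n = 0.75 × (1×117.12 + 2×184.32) = 364.3 kN.
Tension yield (gross): A_g = 190×8 = 1520 mm². φR_n = 0.90 × 250 × 1520 = 342.0 kN.
Block shear: shear path 1×[44+2×90] = 1×224 mm, A_gv = 1792, A_nv = 1×(224 − 2.5×29)×8 = 1212 mm²; tension to near edge: (50 − 0.5×29)×8 = 284 mm². R_n = min(0.6×400×1212, 0.6×250×1792) + 1.0×400×284 = min(290.88, 268.8) + 113.6 = 382.4 kN. φR_n = 0.75 × 382.4 = 286.8 kN.
Tension rupture (net): A_n = (190 − 1×29)×8 = 1288 mm² (U = 1.0, A_e = A_n). φR_n = 0.75 × 400 × 1288 = 386.4 kN.
Governing: min(477.4, 364.3, 342.0, 286.8, 386.4) = 286.8 kN → block shear.

286.8 kN (block shear governs)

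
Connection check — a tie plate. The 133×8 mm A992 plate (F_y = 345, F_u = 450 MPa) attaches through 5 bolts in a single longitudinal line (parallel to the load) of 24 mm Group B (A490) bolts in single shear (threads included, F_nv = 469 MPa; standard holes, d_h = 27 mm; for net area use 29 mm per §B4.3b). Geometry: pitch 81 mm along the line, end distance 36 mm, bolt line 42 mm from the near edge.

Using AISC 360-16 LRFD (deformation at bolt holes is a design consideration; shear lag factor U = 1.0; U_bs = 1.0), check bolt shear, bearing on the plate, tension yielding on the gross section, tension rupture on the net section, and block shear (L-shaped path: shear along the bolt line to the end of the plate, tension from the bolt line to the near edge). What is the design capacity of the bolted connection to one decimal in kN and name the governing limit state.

Bolt shear: A_b = π(24)²/4 = 452.39 mm². φR_n = 0.75 × 469 × 452.39 × 5 × 1 = 795.6 kN.
Bearing (8 mm plate, F_u = 450 MPa): end bolts L_c = 36 − 27/2 = 22.5, R_n = min(1.2×22.5×8×450, 2.4×24×8×450) = 97.2 kN/bolt; interior L_c = 81 − 27 = 54, R_n = 207.36 kN/bolt. φR_n = 0.75 × (1×97.2 + 4×207.36) = 695.0 kN.
Tension yield (gross): A_g = 133×8 = 1064 mm². φR_n = 0.90 × 345 × 1064 = 330.4 kN.
Tension rupture (net): A_n = (133 − 1×29)×8 = 832 mm² (U = 1.0, A_e = A_n). φR_n = 0.75 × 450 × 832 = 280.8 kN.
Block shear: shear path 1×[36+4×81] = 1×360 mm, A_gv = 2880, A_nv = 1×(360 − 4.5×29)×8 = 1836 mm²; tension to near edge: (42 − 0.5×29)×8 = 220 mm². R_n = min(0.6×450×1836, 0.6×345×2880) + 1.0×450×220 = min(495.72, 596.16) + 99 = 594.72 kN. φR_n = 0.75 × 594.72 = 446.0 kN.
Governing: min(795.6, 695.0, 330.4, 280.8, 446.0) = 280.8 kN → net-section rupture.

280.8 kN (net-section rupture governs)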